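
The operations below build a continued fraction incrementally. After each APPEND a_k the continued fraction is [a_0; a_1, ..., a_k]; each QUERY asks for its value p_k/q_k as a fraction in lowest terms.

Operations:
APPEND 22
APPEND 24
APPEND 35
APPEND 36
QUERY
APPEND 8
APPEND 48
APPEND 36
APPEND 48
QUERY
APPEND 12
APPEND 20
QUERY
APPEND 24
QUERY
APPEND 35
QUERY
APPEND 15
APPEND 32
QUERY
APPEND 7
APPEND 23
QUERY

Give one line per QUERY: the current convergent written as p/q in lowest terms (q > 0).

667861/30300
446367463669/20251121340
107760437680649/4888953332720
2591616207846425/117578315095849
90814327712305524/4120129981687435
43764623348270042644/1985545027274723403
7121259532653272781883/323082443563434560888

APPEND 22: p_0 = 22·1 + 0 = 22, q_0 = 22·0 + 1 = 1 → 22/1
APPEND 24: p_1 = 24·22 + 1 = 529, q_1 = 24·1 + 0 = 24 → 529/24
APPEND 35: p_2 = 35·529 + 22 = 18537, q_2 = 35·24 + 1 = 841 → 18537/841
APPEND 36: p_3 = 36·18537 + 529 = 667861, q_3 = 36·841 + 24 = 30300 → 667861/30300
APPEND 8: p_4 = 8·667861 + 18537 = 5361425, q_4 = 8·30300 + 841 = 243241 → 5361425/243241
APPEND 48: p_5 = 48·5361425 + 667861 = 258016261, q_5 = 48·243241 + 30300 = 11705868 → 258016261/11705868
APPEND 36: p_6 = 36·258016261 + 5361425 = 9293946821, q_6 = 36·11705868 + 243241 = 421654489 → 9293946821/421654489
APPEND 48: p_7 = 48·9293946821 + 258016261 = 446367463669, q_7 = 48·421654489 + 11705868 = 20251121340 → 446367463669/20251121340
APPEND 12: p_8 = 12·446367463669 + 9293946821 = 5365703510849, q_8 = 12·20251121340 + 421654489 = 243435110569 → 5365703510849/243435110569
APPEND 20: p_9 = 20·5365703510849 + 446367463669 = 107760437680649, q_9 = 20·243435110569 + 20251121340 = 4888953332720 → 107760437680649/4888953332720
APPEND 24: p_10 = 24·107760437680649 + 5365703510849 = 2591616207846425, q_10 = 24·4888953332720 + 243435110569 = 117578315095849 → 2591616207846425/117578315095849
APPEND 35: p_11 = 35·2591616207846425 + 107760437680649 = 90814327712305524, q_11 = 35·117578315095849 + 4888953332720 = 4120129981687435 → 90814327712305524/4120129981687435
APPEND 15: p_12 = 15·90814327712305524 + 2591616207846425 = 1364806531892429285, q_12 = 15·4120129981687435 + 117578315095849 = 61919528040407374 → 1364806531892429285/61919528040407374
APPEND 32: p_13 = 32·1364806531892429285 + 90814327712305524 = 43764623348270042644, q_13 = 32·61919528040407374 + 4120129981687435 = 1985545027274723403 → 43764623348270042644/1985545027274723403
APPEND 7: p_14 = 7·43764623348270042644 + 1364806531892429285 = 307717169969782727793, q_14 = 7·1985545027274723403 + 61919528040407374 = 13960734718963471195 → 307717169969782727793/13960734718963471195
APPEND 23: p_15 = 23·307717169969782727793 + 43764623348270042644 = 7121259532653272781883, q_15 = 23·13960734718963471195 + 1985545027274723403 = 323082443563434560888 → 7121259532653272781883/323082443563434560888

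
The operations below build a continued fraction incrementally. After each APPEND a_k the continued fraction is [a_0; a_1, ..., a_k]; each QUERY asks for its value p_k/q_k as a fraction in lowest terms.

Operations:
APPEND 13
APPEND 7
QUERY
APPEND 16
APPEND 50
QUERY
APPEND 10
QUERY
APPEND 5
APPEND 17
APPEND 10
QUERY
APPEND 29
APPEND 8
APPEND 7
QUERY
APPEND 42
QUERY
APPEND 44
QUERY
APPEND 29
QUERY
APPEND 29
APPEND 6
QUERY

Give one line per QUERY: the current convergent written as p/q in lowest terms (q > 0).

APPEND 13: p_0 = 13·1 + 0 = 13, q_0 = 13·0 + 1 = 1 → 13/1
APPEND 7: p_1 = 7·13 + 1 = 92, q_1 = 7·1 + 0 = 7 → 92/7
APPEND 16: p_2 = 16·92 + 13 = 1485, q_2 = 16·7 + 1 = 113 → 1485/113
APPEND 50: p_3 = 50·1485 + 92 = 74342, q_3 = 50·113 + 7 = 5657 → 74342/5657
APPEND 10: p_4 = 10·74342 + 1485 = 744905, q_4 = 10·5657 + 113 = 56683 → 744905/56683
APPEND 5: p_5 = 5·744905 + 74342 = 3798867, q_5 = 5·56683 + 5657 = 289072 → 3798867/289072
APPEND 17: p_6 = 17·3798867 + 744905 = 65325644, q_6 = 17·289072 + 56683 = 4970907 → 65325644/4970907
APPEND 10: p_7 = 10·65325644 + 3798867 = 657055307, q_7 = 10·4970907 + 289072 = 49998142 → 657055307/49998142
APPEND 29: p_8 = 29·657055307 + 65325644 = 19119929547, q_8 = 29·49998142 + 4970907 = 1454917025 → 19119929547/1454917025
APPEND 8: p_9 = 8·19119929547 + 657055307 = 153616491683, q_9 = 8·1454917025 + 49998142 = 11689334342 → 153616491683/11689334342
APPEND 7: p_10 = 7·153616491683 + 19119929547 = 1094435371328, q_10 = 7·11689334342 + 1454917025 = 83280257419 → 1094435371328/83280257419
APPEND 42: p_11 = 42·1094435371328 + 153616491683 = 46119902087459, q_11 = 42·83280257419 + 11689334342 = 3509460145940 → 46119902087459/3509460145940
APPEND 44: p_12 = 44·46119902087459 + 1094435371328 = 2030370127219524, q_12 = 44·3509460145940 + 83280257419 = 154499526678779 → 2030370127219524/154499526678779
APPEND 29: p_13 = 29·2030370127219524 + 46119902087459 = 58926853591453655, q_13 = 29·154499526678779 + 3509460145940 = 4483995733830531 → 58926853591453655/4483995733830531
APPEND 29: p_14 = 29·58926853591453655 + 2030370127219524 = 1710909124279375519, q_14 = 29·4483995733830531 + 154499526678779 = 130190375807764178 → 1710909124279375519/130190375807764178
APPEND 6: p_15 = 6·1710909124279375519 + 58926853591453655 = 10324381599267706769, q_15 = 6·130190375807764178 + 4483995733830531 = 785626250580415599 → 10324381599267706769/785626250580415599

92/7
74342/5657
744905/56683
657055307/49998142
1094435371328/83280257419
46119902087459/3509460145940
2030370127219524/154499526678779
58926853591453655/4483995733830531
10324381599267706769/785626250580415599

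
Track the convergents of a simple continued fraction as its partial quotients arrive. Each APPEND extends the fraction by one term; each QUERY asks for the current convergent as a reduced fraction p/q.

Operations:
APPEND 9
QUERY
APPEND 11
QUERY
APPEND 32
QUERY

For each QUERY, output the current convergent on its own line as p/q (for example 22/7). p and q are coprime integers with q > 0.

9/1
100/11
3209/353

APPEND 9: p_0 = 9·1 + 0 = 9, q_0 = 9·0 + 1 = 1 → 9/1
APPEND 11: p_1 = 11·9 + 1 = 100, q_1 = 11·1 + 0 = 11 → 100/11
APPEND 32: p_2 = 32·100 + 9 = 3209, q_2 = 32·11 + 1 = 353 → 3209/353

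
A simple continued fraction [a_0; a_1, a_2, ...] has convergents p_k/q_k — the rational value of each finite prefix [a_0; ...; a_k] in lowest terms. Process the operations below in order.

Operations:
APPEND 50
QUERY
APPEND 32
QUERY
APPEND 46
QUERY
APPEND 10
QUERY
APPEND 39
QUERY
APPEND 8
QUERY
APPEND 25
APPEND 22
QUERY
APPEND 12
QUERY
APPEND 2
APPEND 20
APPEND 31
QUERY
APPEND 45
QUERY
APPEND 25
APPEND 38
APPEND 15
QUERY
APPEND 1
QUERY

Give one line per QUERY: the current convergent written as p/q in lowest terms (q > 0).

50/1
1601/32
73696/1473
738561/14762
28877575/577191
231759161/4632290
128334604361/2565089992
1545838108932/30897464345
2047547701978617/40925392996217
92205592643591197/1842960782667750
1318787068614747995437/26359277983722987407
1406552394031478411230/28113488852973873903

APPEND 50: p_0 = 50·1 + 0 = 50, q_0 = 50·0 + 1 = 1 → 50/1
APPEND 32: p_1 = 32·50 + 1 = 1601, q_1 = 32·1 + 0 = 32 → 1601/32
APPEND 46: p_2 = 46·1601 + 50 = 73696, q_2 = 46·32 + 1 = 1473 → 73696/1473
APPEND 10: p_3 = 10·73696 + 1601 = 738561, q_3 = 10·1473 + 32 = 14762 → 738561/14762
APPEND 39: p_4 = 39·738561 + 73696 = 28877575, q_4 = 39·14762 + 1473 = 577191 → 28877575/577191
APPEND 8: p_5 = 8·28877575 + 738561 = 231759161, q_5 = 8·577191 + 14762 = 4632290 → 231759161/4632290
APPEND 25: p_6 = 25·231759161 + 28877575 = 5822856600, q_6 = 25·4632290 + 577191 = 116384441 → 5822856600/116384441
APPEND 22: p_7 = 22·5822856600 + 231759161 = 128334604361, q_7 = 22·116384441 + 4632290 = 2565089992 → 128334604361/2565089992
APPEND 12: p_8 = 12·128334604361 + 5822856600 = 1545838108932, q_8 = 12·2565089992 + 116384441 = 30897464345 → 1545838108932/30897464345
APPEND 2: p_9 = 2·1545838108932 + 128334604361 = 3220010822225, q_9 = 2·30897464345 + 2565089992 = 64360018682 → 3220010822225/64360018682
APPEND 20: p_10 = 20·3220010822225 + 1545838108932 = 65946054553432, q_10 = 20·64360018682 + 30897464345 = 1318097837985 → 65946054553432/1318097837985
APPEND 31: p_11 = 31·65946054553432 + 3220010822225 = 2047547701978617, q_11 = 31·1318097837985 + 64360018682 = 40925392996217 → 2047547701978617/40925392996217
APPEND 45: p_12 = 45·2047547701978617 + 65946054553432 = 92205592643591197, q_12 = 45·40925392996217 + 1318097837985 = 1842960782667750 → 92205592643591197/1842960782667750
APPEND 25: p_13 = 25·92205592643591197 + 2047547701978617 = 2307187363791758542, q_13 = 25·1842960782667750 + 40925392996217 = 46114944959689967 → 2307187363791758542/46114944959689967
APPEND 38: p_14 = 38·2307187363791758542 + 92205592643591197 = 87765325416730415793, q_14 = 38·46114944959689967 + 1842960782667750 = 1754210869250886496 → 87765325416730415793/1754210869250886496
APPEND 15: p_15 = 15·87765325416730415793 + 2307187363791758542 = 1318787068614747995437, q_15 = 15·1754210869250886496 + 46114944959689967 = 26359277983722987407 → 1318787068614747995437/26359277983722987407
APPEND 1: p_16 = 1·1318787068614747995437 + 87765325416730415793 = 1406552394031478411230, q_16 = 1·26359277983722987407 + 1754210869250886496 = 28113488852973873903 → 1406552394031478411230/28113488852973873903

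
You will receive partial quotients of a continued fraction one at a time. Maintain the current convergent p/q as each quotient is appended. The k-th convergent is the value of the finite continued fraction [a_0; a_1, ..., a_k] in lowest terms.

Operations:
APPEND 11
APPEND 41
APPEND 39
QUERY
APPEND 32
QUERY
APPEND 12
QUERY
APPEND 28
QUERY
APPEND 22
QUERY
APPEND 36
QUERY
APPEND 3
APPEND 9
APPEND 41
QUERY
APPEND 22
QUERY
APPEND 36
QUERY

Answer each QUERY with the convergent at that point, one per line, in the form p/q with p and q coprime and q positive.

17639/1600
564900/51241
6796439/616492
190865192/17313017
4205830663/381502866
151600769060/13751416193
176048642533370/15969036098563
3877352809743787/351707267347584
139760749793309702/12677430660611587

APPEND 11: p_0 = 11·1 + 0 = 11, q_0 = 11·0 + 1 = 1 → 11/1
APPEND 41: p_1 = 41·11 + 1 = 452, q_1 = 41·1 + 0 = 41 → 452/41
APPEND 39: p_2 = 39·452 + 11 = 17639, q_2 = 39·41 + 1 = 1600 → 17639/1600
APPEND 32: p_3 = 32·17639 + 452 = 564900, q_3 = 32·1600 + 41 = 51241 → 564900/51241
APPEND 12: p_4 = 12·564900 + 17639 = 6796439, q_4 = 12·51241 + 1600 = 616492 → 6796439/616492
APPEND 28: p_5 = 28·6796439 + 564900 = 190865192, q_5 = 28·616492 + 51241 = 17313017 → 190865192/17313017
APPEND 22: p_6 = 22·190865192 + 6796439 = 4205830663, q_6 = 22·17313017 + 616492 = 381502866 → 4205830663/381502866
APPEND 36: p_7 = 36·4205830663 + 190865192 = 151600769060, q_7 = 36·381502866 + 17313017 = 13751416193 → 151600769060/13751416193
APPEND 3: p_8 = 3·151600769060 + 4205830663 = 459008137843, q_8 = 3·13751416193 + 381502866 = 41635751445 → 459008137843/41635751445
APPEND 9: p_9 = 9·459008137843 + 151600769060 = 4282674009647, q_9 = 9·41635751445 + 13751416193 = 388473179198 → 4282674009647/388473179198
APPEND 41: p_10 = 41·4282674009647 + 459008137843 = 176048642533370, q_10 = 41·388473179198 + 41635751445 = 15969036098563 → 176048642533370/15969036098563
APPEND 22: p_11 = 22·176048642533370 + 4282674009647 = 3877352809743787, q_11 = 22·15969036098563 + 388473179198 = 351707267347584 → 3877352809743787/351707267347584
APPEND 36: p_12 = 36·3877352809743787 + 176048642533370 = 139760749793309702, q_12 = 36·351707267347584 + 15969036098563 = 12677430660611587 → 139760749793309702/12677430660611587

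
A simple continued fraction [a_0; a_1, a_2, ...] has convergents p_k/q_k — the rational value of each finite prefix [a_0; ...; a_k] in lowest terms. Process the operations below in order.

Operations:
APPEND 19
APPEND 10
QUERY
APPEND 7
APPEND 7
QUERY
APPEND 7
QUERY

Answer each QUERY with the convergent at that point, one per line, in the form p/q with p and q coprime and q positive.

191/10
9683/507
69137/3620

APPEND 19: p_0 = 19·1 + 0 = 19, q_0 = 19·0 + 1 = 1 → 19/1
APPEND 10: p_1 = 10·19 + 1 = 191, q_1 = 10·1 + 0 = 10 → 191/10
APPEND 7: p_2 = 7·191 + 19 = 1356, q_2 = 7·10 + 1 = 71 → 1356/71
APPEND 7: p_3 = 7·1356 + 191 = 9683, q_3 = 7·71 + 10 = 507 → 9683/507
APPEND 7: p_4 = 7·9683 + 1356 = 69137, q_4 = 7·507 + 71 = 3620 → 69137/3620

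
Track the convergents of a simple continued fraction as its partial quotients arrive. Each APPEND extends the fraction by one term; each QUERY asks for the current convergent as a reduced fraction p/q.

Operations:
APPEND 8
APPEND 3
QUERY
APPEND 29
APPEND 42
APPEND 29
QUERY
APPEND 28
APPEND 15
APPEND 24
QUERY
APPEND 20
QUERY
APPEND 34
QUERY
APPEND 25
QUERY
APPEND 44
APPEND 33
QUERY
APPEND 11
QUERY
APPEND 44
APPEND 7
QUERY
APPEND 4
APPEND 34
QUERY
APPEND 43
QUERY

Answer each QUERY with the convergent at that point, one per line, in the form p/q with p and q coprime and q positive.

25/3
894252/107359
9071684035/1089096727
181810622957/21827188164
6190632864573/743213494303
154947632237282/18602164545739
225343200525301655/27053471130270766
2485599092229623186/298407420886485245
769627521902630676059/92397267351835836067
109165088411453779162609/13105762946866120673743
4697286903483381655418262/563930552764640667936763

APPEND 8: p_0 = 8·1 + 0 = 8, q_0 = 8·0 + 1 = 1 → 8/1
APPEND 3: p_1 = 3·8 + 1 = 25, q_1 = 3·1 + 0 = 3 → 25/3
APPEND 29: p_2 = 29·25 + 8 = 733, q_2 = 29·3 + 1 = 88 → 733/88
APPEND 42: p_3 = 42·733 + 25 = 30811, q_3 = 42·88 + 3 = 3699 → 30811/3699
APPEND 29: p_4 = 29·30811 + 733 = 894252, q_4 = 29·3699 + 88 = 107359 → 894252/107359
APPEND 28: p_5 = 28·894252 + 30811 = 25069867, q_5 = 28·107359 + 3699 = 3009751 → 25069867/3009751
APPEND 15: p_6 = 15·25069867 + 894252 = 376942257, q_6 = 15·3009751 + 107359 = 45253624 → 376942257/45253624
APPEND 24: p_7 = 24·376942257 + 25069867 = 9071684035, q_7 = 24·45253624 + 3009751 = 1089096727 → 9071684035/1089096727
APPEND 20: p_8 = 20·9071684035 + 376942257 = 181810622957, q_8 = 20·1089096727 + 45253624 = 21827188164 → 181810622957/21827188164
APPEND 34: p_9 = 34·181810622957 + 9071684035 = 6190632864573, q_9 = 34·21827188164 + 1089096727 = 743213494303 → 6190632864573/743213494303
APPEND 25: p_10 = 25·6190632864573 + 181810622957 = 154947632237282, q_10 = 25·743213494303 + 21827188164 = 18602164545739 → 154947632237282/18602164545739
APPEND 44: p_11 = 44·154947632237282 + 6190632864573 = 6823886451304981, q_11 = 44·18602164545739 + 743213494303 = 819238453506819 → 6823886451304981/819238453506819
APPEND 33: p_12 = 33·6823886451304981 + 154947632237282 = 225343200525301655, q_12 = 33·819238453506819 + 18602164545739 = 27053471130270766 → 225343200525301655/27053471130270766
APPEND 11: p_13 = 11·225343200525301655 + 6823886451304981 = 2485599092229623186, q_13 = 11·27053471130270766 + 819238453506819 = 298407420886485245 → 2485599092229623186/298407420886485245
APPEND 44: p_14 = 44·2485599092229623186 + 225343200525301655 = 109591703258628721839, q_14 = 44·298407420886485245 + 27053471130270766 = 13156979990135621546 → 109591703258628721839/13156979990135621546
APPEND 7: p_15 = 7·109591703258628721839 + 2485599092229623186 = 769627521902630676059, q_15 = 7·13156979990135621546 + 298407420886485245 = 92397267351835836067 → 769627521902630676059/92397267351835836067
APPEND 4: p_16 = 4·769627521902630676059 + 109591703258628721839 = 3188101790869151426075, q_16 = 4·92397267351835836067 + 13156979990135621546 = 382746049397478965814 → 3188101790869151426075/382746049397478965814
APPEND 34: p_17 = 34·3188101790869151426075 + 769627521902630676059 = 109165088411453779162609, q_17 = 34·382746049397478965814 + 92397267351835836067 = 13105762946866120673743 → 109165088411453779162609/13105762946866120673743
APPEND 43: p_18 = 43·109165088411453779162609 + 3188101790869151426075 = 4697286903483381655418262, q_18 = 43·13105762946866120673743 + 382746049397478965814 = 563930552764640667936763 → 4697286903483381655418262/563930552764640667936763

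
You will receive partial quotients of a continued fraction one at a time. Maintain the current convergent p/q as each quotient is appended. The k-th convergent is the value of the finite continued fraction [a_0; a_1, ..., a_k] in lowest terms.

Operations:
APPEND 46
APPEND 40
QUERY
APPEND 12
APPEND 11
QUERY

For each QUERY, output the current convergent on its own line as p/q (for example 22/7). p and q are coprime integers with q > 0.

APPEND 46: p_0 = 46·1 + 0 = 46, q_0 = 46·0 + 1 = 1 → 46/1
APPEND 40: p_1 = 40·46 + 1 = 1841, q_1 = 40·1 + 0 = 40 → 1841/40
APPEND 12: p_2 = 12·1841 + 46 = 22138, q_2 = 12·40 + 1 = 481 → 22138/481
APPEND 11: p_3 = 11·22138 + 1841 = 245359, q_3 = 11·481 + 40 = 5331 → 245359/5331

1841/40
245359/5331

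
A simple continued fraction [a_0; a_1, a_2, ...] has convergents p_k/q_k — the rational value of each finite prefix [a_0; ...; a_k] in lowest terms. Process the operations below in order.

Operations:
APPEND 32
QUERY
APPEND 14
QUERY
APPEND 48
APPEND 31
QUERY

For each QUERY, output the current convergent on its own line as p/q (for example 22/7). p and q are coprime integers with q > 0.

APPEND 32: p_0 = 32·1 + 0 = 32, q_0 = 32·0 + 1 = 1 → 32/1
APPEND 14: p_1 = 14·32 + 1 = 449, q_1 = 14·1 + 0 = 14 → 449/14
APPEND 48: p_2 = 48·449 + 32 = 21584, q_2 = 48·14 + 1 = 673 → 21584/673
APPEND 31: p_3 = 31·21584 + 449 = 669553, q_3 = 31·673 + 14 = 20877 → 669553/20877

32/1
449/14
669553/20877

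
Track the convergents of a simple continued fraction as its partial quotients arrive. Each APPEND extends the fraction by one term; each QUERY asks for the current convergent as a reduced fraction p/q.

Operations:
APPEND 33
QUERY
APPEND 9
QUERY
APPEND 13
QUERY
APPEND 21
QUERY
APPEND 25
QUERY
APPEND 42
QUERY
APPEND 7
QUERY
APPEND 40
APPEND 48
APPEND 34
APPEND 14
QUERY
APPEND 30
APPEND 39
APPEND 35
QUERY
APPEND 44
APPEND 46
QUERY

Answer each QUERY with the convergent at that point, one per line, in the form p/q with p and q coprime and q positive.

APPEND 33: p_0 = 33·1 + 0 = 33, q_0 = 33·0 + 1 = 1 → 33/1
APPEND 9: p_1 = 9·33 + 1 = 298, q_1 = 9·1 + 0 = 9 → 298/9
APPEND 13: p_2 = 13·298 + 33 = 3907, q_2 = 13·9 + 1 = 118 → 3907/118
APPEND 21: p_3 = 21·3907 + 298 = 82345, q_3 = 21·118 + 9 = 2487 → 82345/2487
APPEND 25: p_4 = 25·82345 + 3907 = 2062532, q_4 = 25·2487 + 118 = 62293 → 2062532/62293
APPEND 42: p_5 = 42·2062532 + 82345 = 86708689, q_5 = 42·62293 + 2487 = 2618793 → 86708689/2618793
APPEND 7: p_6 = 7·86708689 + 2062532 = 609023355, q_6 = 7·2618793 + 62293 = 18393844 → 609023355/18393844
APPEND 40: p_7 = 40·609023355 + 86708689 = 24447642889, q_7 = 40·18393844 + 2618793 = 738372553 → 24447642889/738372553
APPEND 48: p_8 = 48·24447642889 + 609023355 = 1174095882027, q_8 = 48·738372553 + 18393844 = 35460276388 → 1174095882027/35460276388
APPEND 34: p_9 = 34·1174095882027 + 24447642889 = 39943707631807, q_9 = 34·35460276388 + 738372553 = 1206387769745 → 39943707631807/1206387769745
APPEND 14: p_10 = 14·39943707631807 + 1174095882027 = 560386002727325, q_10 = 14·1206387769745 + 35460276388 = 16924889052818 → 560386002727325/16924889052818
APPEND 30: p_11 = 30·560386002727325 + 39943707631807 = 16851523789451557, q_11 = 30·16924889052818 + 1206387769745 = 508953059354285 → 16851523789451557/508953059354285
APPEND 39: p_12 = 39·16851523789451557 + 560386002727325 = 657769813791338048, q_12 = 39·508953059354285 + 16924889052818 = 19866094203869933 → 657769813791338048/19866094203869933
APPEND 35: p_13 = 35·657769813791338048 + 16851523789451557 = 23038795006486283237, q_13 = 35·19866094203869933 + 508953059354285 = 695822250194801940 → 23038795006486283237/695822250194801940
APPEND 44: p_14 = 44·23038795006486283237 + 657769813791338048 = 1014364750099187800476, q_14 = 44·695822250194801940 + 19866094203869933 = 30636045102775155293 → 1014364750099187800476/30636045102775155293
APPEND 46: p_15 = 46·1014364750099187800476 + 23038795006486283237 = 46683817299569125105133, q_15 = 46·30636045102775155293 + 695822250194801940 = 1409953896977851945418 → 46683817299569125105133/1409953896977851945418

33/1
298/9
3907/118
82345/2487
2062532/62293
86708689/2618793
609023355/18393844
560386002727325/16924889052818
23038795006486283237/695822250194801940
46683817299569125105133/1409953896977851945418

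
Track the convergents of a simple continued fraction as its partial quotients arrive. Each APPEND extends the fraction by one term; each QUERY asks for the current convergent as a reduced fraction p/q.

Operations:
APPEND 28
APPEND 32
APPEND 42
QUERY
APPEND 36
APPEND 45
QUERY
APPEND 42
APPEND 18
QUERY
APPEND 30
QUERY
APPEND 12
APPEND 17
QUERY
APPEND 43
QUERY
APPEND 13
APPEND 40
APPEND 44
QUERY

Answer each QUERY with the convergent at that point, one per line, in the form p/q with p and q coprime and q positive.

APPEND 28: p_0 = 28·1 + 0 = 28, q_0 = 28·0 + 1 = 1 → 28/1
APPEND 32: p_1 = 32·28 + 1 = 897, q_1 = 32·1 + 0 = 32 → 897/32
APPEND 42: p_2 = 42·897 + 28 = 37702, q_2 = 42·32 + 1 = 1345 → 37702/1345
APPEND 36: p_3 = 36·37702 + 897 = 1358169, q_3 = 36·1345 + 32 = 48452 → 1358169/48452
APPEND 45: p_4 = 45·1358169 + 37702 = 61155307, q_4 = 45·48452 + 1345 = 2181685 → 61155307/2181685
APPEND 42: p_5 = 42·61155307 + 1358169 = 2569881063, q_5 = 42·2181685 + 48452 = 91679222 → 2569881063/91679222
APPEND 18: p_6 = 18·2569881063 + 61155307 = 46319014441, q_6 = 18·91679222 + 2181685 = 1652407681 → 46319014441/1652407681
APPEND 30: p_7 = 30·46319014441 + 2569881063 = 1392140314293, q_7 = 30·1652407681 + 91679222 = 49663909652 → 1392140314293/49663909652
APPEND 12: p_8 = 12·1392140314293 + 46319014441 = 16752002785957, q_8 = 12·49663909652 + 1652407681 = 597619323505 → 16752002785957/597619323505
APPEND 17: p_9 = 17·16752002785957 + 1392140314293 = 286176187675562, q_9 = 17·597619323505 + 49663909652 = 10209192409237 → 286176187675562/10209192409237
APPEND 43: p_10 = 43·286176187675562 + 16752002785957 = 12322328072835123, q_10 = 43·10209192409237 + 597619323505 = 439592892920696 → 12322328072835123/439592892920696
APPEND 13: p_11 = 13·12322328072835123 + 286176187675562 = 160476441134532161, q_11 = 13·439592892920696 + 10209192409237 = 5724916800378285 → 160476441134532161/5724916800378285
APPEND 40: p_12 = 40·160476441134532161 + 12322328072835123 = 6431379973454121563, q_12 = 40·5724916800378285 + 439592892920696 = 229436264908052096 → 6431379973454121563/229436264908052096
APPEND 44: p_13 = 44·6431379973454121563 + 160476441134532161 = 283141195273115880933, q_13 = 44·229436264908052096 + 5724916800378285 = 10100920572754670509 → 283141195273115880933/10100920572754670509

37702/1345
61155307/2181685
46319014441/1652407681
1392140314293/49663909652
286176187675562/10209192409237
12322328072835123/439592892920696
283141195273115880933/10100920572754670509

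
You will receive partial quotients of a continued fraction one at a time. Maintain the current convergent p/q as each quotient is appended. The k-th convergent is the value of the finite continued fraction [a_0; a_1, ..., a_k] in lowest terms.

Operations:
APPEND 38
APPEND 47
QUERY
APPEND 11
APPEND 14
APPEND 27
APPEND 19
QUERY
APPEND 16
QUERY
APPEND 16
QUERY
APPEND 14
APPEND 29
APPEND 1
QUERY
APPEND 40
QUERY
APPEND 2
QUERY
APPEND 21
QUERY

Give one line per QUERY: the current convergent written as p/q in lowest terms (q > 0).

APPEND 38: p_0 = 38·1 + 0 = 38, q_0 = 38·0 + 1 = 1 → 38/1
APPEND 47: p_1 = 47·38 + 1 = 1787, q_1 = 47·1 + 0 = 47 → 1787/47
APPEND 11: p_2 = 11·1787 + 38 = 19695, q_2 = 11·47 + 1 = 518 → 19695/518
APPEND 14: p_3 = 14·19695 + 1787 = 277517, q_3 = 14·518 + 47 = 7299 → 277517/7299
APPEND 27: p_4 = 27·277517 + 19695 = 7512654, q_4 = 27·7299 + 518 = 197591 → 7512654/197591
APPEND 19: p_5 = 19·7512654 + 277517 = 143017943, q_5 = 19·197591 + 7299 = 3761528 → 143017943/3761528
APPEND 16: p_6 = 16·143017943 + 7512654 = 2295799742, q_6 = 16·3761528 + 197591 = 60382039 → 2295799742/60382039
APPEND 16: p_7 = 16·2295799742 + 143017943 = 36875813815, q_7 = 16·60382039 + 3761528 = 969874152 → 36875813815/969874152
APPEND 14: p_8 = 14·36875813815 + 2295799742 = 518557193152, q_8 = 14·969874152 + 60382039 = 13638620167 → 518557193152/13638620167
APPEND 29: p_9 = 29·518557193152 + 36875813815 = 15075034415223, q_9 = 29·13638620167 + 969874152 = 396489858995 → 15075034415223/396489858995
APPEND 1: p_10 = 1·15075034415223 + 518557193152 = 15593591608375, q_10 = 1·396489858995 + 13638620167 = 410128479162 → 15593591608375/410128479162
APPEND 40: p_11 = 40·15593591608375 + 15075034415223 = 638818698750223, q_11 = 40·410128479162 + 396489858995 = 16801629025475 → 638818698750223/16801629025475
APPEND 2: p_12 = 2·638818698750223 + 15593591608375 = 1293230989108821, q_12 = 2·16801629025475 + 410128479162 = 34013386530112 → 1293230989108821/34013386530112
APPEND 21: p_13 = 21·1293230989108821 + 638818698750223 = 27796669470035464, q_13 = 21·34013386530112 + 16801629025475 = 731082746157827 → 27796669470035464/731082746157827

1787/47
143017943/3761528
2295799742/60382039
36875813815/969874152
15593591608375/410128479162
638818698750223/16801629025475
1293230989108821/34013386530112
27796669470035464/731082746157827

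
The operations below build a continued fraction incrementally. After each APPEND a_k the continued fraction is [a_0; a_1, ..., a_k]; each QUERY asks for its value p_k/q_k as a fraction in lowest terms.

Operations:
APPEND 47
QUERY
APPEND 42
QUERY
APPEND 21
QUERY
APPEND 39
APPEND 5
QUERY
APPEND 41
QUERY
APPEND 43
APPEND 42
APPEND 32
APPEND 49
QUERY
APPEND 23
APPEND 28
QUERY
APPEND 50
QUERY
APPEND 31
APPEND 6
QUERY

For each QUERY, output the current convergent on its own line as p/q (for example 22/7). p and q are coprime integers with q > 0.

47/1
1975/42
41522/883
8148187/173278
335697000/7138877
953007089618089/20266491487596
615233801456761825/13083460486218952
30783628672636917812/654639566953616577
5760229964591844201794/122496099783243613611

APPEND 47: p_0 = 47·1 + 0 = 47, q_0 = 47·0 + 1 = 1 → 47/1
APPEND 42: p_1 = 42·47 + 1 = 1975, q_1 = 42·1 + 0 = 42 → 1975/42
APPEND 21: p_2 = 21·1975 + 47 = 41522, q_2 = 21·42 + 1 = 883 → 41522/883
APPEND 39: p_3 = 39·41522 + 1975 = 1621333, q_3 = 39·883 + 42 = 34479 → 1621333/34479
APPEND 5: p_4 = 5·1621333 + 41522 = 8148187, q_4 = 5·34479 + 883 = 173278 → 8148187/173278
APPEND 41: p_5 = 41·8148187 + 1621333 = 335697000, q_5 = 41·173278 + 34479 = 7138877 → 335697000/7138877
APPEND 43: p_6 = 43·335697000 + 8148187 = 14443119187, q_6 = 43·7138877 + 173278 = 307144989 → 14443119187/307144989
APPEND 42: p_7 = 42·14443119187 + 335697000 = 606946702854, q_7 = 42·307144989 + 7138877 = 12907228415 → 606946702854/12907228415
APPEND 32: p_8 = 32·606946702854 + 14443119187 = 19436737610515, q_8 = 32·12907228415 + 307144989 = 413338454269 → 19436737610515/413338454269
APPEND 49: p_9 = 49·19436737610515 + 606946702854 = 953007089618089, q_9 = 49·413338454269 + 12907228415 = 20266491487596 → 953007089618089/20266491487596
APPEND 23: p_10 = 23·953007089618089 + 19436737610515 = 21938599798826562, q_10 = 23·20266491487596 + 413338454269 = 466542642668977 → 21938599798826562/466542642668977
APPEND 28: p_11 = 28·21938599798826562 + 953007089618089 = 615233801456761825, q_11 = 28·466542642668977 + 20266491487596 = 13083460486218952 → 615233801456761825/13083460486218952
APPEND 50: p_12 = 50·615233801456761825 + 21938599798826562 = 30783628672636917812, q_12 = 50·13083460486218952 + 466542642668977 = 654639566953616577 → 30783628672636917812/654639566953616577
APPEND 31: p_13 = 31·30783628672636917812 + 615233801456761825 = 954907722653201213997, q_13 = 31·654639566953616577 + 13083460486218952 = 20306910036048332839 → 954907722653201213997/20306910036048332839
APPEND 6: p_14 = 6·954907722653201213997 + 30783628672636917812 = 5760229964591844201794, q_14 = 6·20306910036048332839 + 654639566953616577 = 122496099783243613611 → 5760229964591844201794/122496099783243613611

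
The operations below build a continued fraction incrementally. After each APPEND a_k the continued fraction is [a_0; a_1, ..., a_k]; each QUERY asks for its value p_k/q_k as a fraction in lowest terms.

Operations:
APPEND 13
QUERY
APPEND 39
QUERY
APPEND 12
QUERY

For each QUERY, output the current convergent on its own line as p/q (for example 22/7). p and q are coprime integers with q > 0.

APPEND 13: p_0 = 13·1 + 0 = 13, q_0 = 13·0 + 1 = 1 → 13/1
APPEND 39: p_1 = 39·13 + 1 = 508, q_1 = 39·1 + 0 = 39 → 508/39
APPEND 12: p_2 = 12·508 + 13 = 6109, q_2 = 12·39 + 1 = 469 → 6109/469

13/1
508/39
6109/469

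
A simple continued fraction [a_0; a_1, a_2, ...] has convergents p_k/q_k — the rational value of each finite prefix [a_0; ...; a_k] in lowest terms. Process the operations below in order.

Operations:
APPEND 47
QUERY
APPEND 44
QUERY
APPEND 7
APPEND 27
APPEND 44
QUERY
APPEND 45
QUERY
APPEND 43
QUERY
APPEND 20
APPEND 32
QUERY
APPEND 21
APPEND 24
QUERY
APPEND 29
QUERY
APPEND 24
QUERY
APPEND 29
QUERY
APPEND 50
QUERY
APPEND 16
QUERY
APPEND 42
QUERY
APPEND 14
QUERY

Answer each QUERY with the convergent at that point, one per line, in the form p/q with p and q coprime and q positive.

47/1
2069/44
17367206/369337
781918649/16628552
33639869113/715397073
21588177498201/459101637457
10918195539813321/232190116596073
317081695961349439/6743168840242726
7620878898612199857/162068242282421497
221322569755715145292/4706722195030466139
11073749366684369464457/235498177993805728447
177401312436705626576604/3772677570095922121291
7461928871708320685681825/158687956122022534822669
104644405516353195226122154/2225404063278411409638657

APPEND 47: p_0 = 47·1 + 0 = 47, q_0 = 47·0 + 1 = 1 → 47/1
APPEND 44: p_1 = 44·47 + 1 = 2069, q_1 = 44·1 + 0 = 44 → 2069/44
APPEND 7: p_2 = 7·2069 + 47 = 14530, q_2 = 7·44 + 1 = 309 → 14530/309
APPEND 27: p_3 = 27·14530 + 2069 = 394379, q_3 = 27·309 + 44 = 8387 → 394379/8387
APPEND 44: p_4 = 44·394379 + 14530 = 17367206, q_4 = 44·8387 + 309 = 369337 → 17367206/369337
APPEND 45: p_5 = 45·17367206 + 394379 = 781918649, q_5 = 45·369337 + 8387 = 16628552 → 781918649/16628552
APPEND 43: p_6 = 43·781918649 + 17367206 = 33639869113, q_6 = 43·16628552 + 369337 = 715397073 → 33639869113/715397073
APPEND 20: p_7 = 20·33639869113 + 781918649 = 673579300909, q_7 = 20·715397073 + 16628552 = 14324570012 → 673579300909/14324570012
APPEND 32: p_8 = 32·673579300909 + 33639869113 = 21588177498201, q_8 = 32·14324570012 + 715397073 = 459101637457 → 21588177498201/459101637457
APPEND 21: p_9 = 21·21588177498201 + 673579300909 = 454025306763130, q_9 = 21·459101637457 + 14324570012 = 9655458956609 → 454025306763130/9655458956609
APPEND 24: p_10 = 24·454025306763130 + 21588177498201 = 10918195539813321, q_10 = 24·9655458956609 + 459101637457 = 232190116596073 → 10918195539813321/232190116596073
APPEND 29: p_11 = 29·10918195539813321 + 454025306763130 = 317081695961349439, q_11 = 29·232190116596073 + 9655458956609 = 6743168840242726 → 317081695961349439/6743168840242726
APPEND 24: p_12 = 24·317081695961349439 + 10918195539813321 = 7620878898612199857, q_12 = 24·6743168840242726 + 232190116596073 = 162068242282421497 → 7620878898612199857/162068242282421497
APPEND 29: p_13 = 29·7620878898612199857 + 317081695961349439 = 221322569755715145292, q_13 = 29·162068242282421497 + 6743168840242726 = 4706722195030466139 → 221322569755715145292/4706722195030466139
APPEND 50: p_14 = 50·221322569755715145292 + 7620878898612199857 = 11073749366684369464457, q_14 = 50·4706722195030466139 + 162068242282421497 = 235498177993805728447 → 11073749366684369464457/235498177993805728447
APPEND 16: p_15 = 16·11073749366684369464457 + 221322569755715145292 = 177401312436705626576604, q_15 = 16·235498177993805728447 + 4706722195030466139 = 3772677570095922121291 → 177401312436705626576604/3772677570095922121291
APPEND 42: p_16 = 42·177401312436705626576604 + 11073749366684369464457 = 7461928871708320685681825, q_16 = 42·3772677570095922121291 + 235498177993805728447 = 158687956122022534822669 → 7461928871708320685681825/158687956122022534822669
APPEND 14: p_17 = 14·7461928871708320685681825 + 177401312436705626576604 = 104644405516353195226122154, q_17 = 14·158687956122022534822669 + 3772677570095922121291 = 2225404063278411409638657 → 104644405516353195226122154/2225404063278411409638657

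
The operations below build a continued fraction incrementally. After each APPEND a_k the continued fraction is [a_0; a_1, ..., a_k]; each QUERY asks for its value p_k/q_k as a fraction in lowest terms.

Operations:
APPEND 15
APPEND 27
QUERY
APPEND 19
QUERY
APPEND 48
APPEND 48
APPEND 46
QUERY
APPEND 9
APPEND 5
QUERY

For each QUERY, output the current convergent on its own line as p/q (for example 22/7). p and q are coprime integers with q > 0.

APPEND 15: p_0 = 15·1 + 0 = 15, q_0 = 15·0 + 1 = 1 → 15/1
APPEND 27: p_1 = 27·15 + 1 = 406, q_1 = 27·1 + 0 = 27 → 406/27
APPEND 19: p_2 = 19·406 + 15 = 7729, q_2 = 19·27 + 1 = 514 → 7729/514
APPEND 48: p_3 = 48·7729 + 406 = 371398, q_3 = 48·514 + 27 = 24699 → 371398/24699
APPEND 48: p_4 = 48·371398 + 7729 = 17834833, q_4 = 48·24699 + 514 = 1186066 → 17834833/1186066
APPEND 46: p_5 = 46·17834833 + 371398 = 820773716, q_5 = 46·1186066 + 24699 = 54583735 → 820773716/54583735
APPEND 9: p_6 = 9·820773716 + 17834833 = 7404798277, q_6 = 9·54583735 + 1186066 = 492439681 → 7404798277/492439681
APPEND 5: p_7 = 5·7404798277 + 820773716 = 37844765101, q_7 = 5·492439681 + 54583735 = 2516782140 → 37844765101/2516782140

406/27
7729/514
820773716/54583735
37844765101/2516782140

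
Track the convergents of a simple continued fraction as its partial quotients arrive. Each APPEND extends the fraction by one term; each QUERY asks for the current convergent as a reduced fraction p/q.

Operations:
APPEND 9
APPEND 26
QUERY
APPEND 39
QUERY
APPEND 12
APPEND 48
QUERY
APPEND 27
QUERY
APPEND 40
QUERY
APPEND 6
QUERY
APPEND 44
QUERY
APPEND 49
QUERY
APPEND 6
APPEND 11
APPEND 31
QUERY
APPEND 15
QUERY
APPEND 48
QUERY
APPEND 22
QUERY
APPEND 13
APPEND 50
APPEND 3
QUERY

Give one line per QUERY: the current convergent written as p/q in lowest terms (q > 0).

APPEND 9: p_0 = 9·1 + 0 = 9, q_0 = 9·0 + 1 = 1 → 9/1
APPEND 26: p_1 = 26·9 + 1 = 235, q_1 = 26·1 + 0 = 26 → 235/26
APPEND 39: p_2 = 39·235 + 9 = 9174, q_2 = 39·26 + 1 = 1015 → 9174/1015
APPEND 12: p_3 = 12·9174 + 235 = 110323, q_3 = 12·1015 + 26 = 12206 → 110323/12206
APPEND 48: p_4 = 48·110323 + 9174 = 5304678, q_4 = 48·12206 + 1015 = 586903 → 5304678/586903
APPEND 27: p_5 = 27·5304678 + 110323 = 143336629, q_5 = 27·586903 + 12206 = 15858587 → 143336629/15858587
APPEND 40: p_6 = 40·143336629 + 5304678 = 5738769838, q_6 = 40·15858587 + 586903 = 634930383 → 5738769838/634930383
APPEND 6: p_7 = 6·5738769838 + 143336629 = 34575955657, q_7 = 6·634930383 + 15858587 = 3825440885 → 34575955657/3825440885
APPEND 44: p_8 = 44·34575955657 + 5738769838 = 1527080818746, q_8 = 44·3825440885 + 634930383 = 168954329323 → 1527080818746/168954329323
APPEND 49: p_9 = 49·1527080818746 + 34575955657 = 74861536074211, q_9 = 49·168954329323 + 3825440885 = 8282587577712 → 74861536074211/8282587577712
APPEND 6: p_10 = 6·74861536074211 + 1527080818746 = 450696297264012, q_10 = 6·8282587577712 + 168954329323 = 49864479795595 → 450696297264012/49864479795595
APPEND 11: p_11 = 11·450696297264012 + 74861536074211 = 5032520805978343, q_11 = 11·49864479795595 + 8282587577712 = 556791865329257 → 5032520805978343/556791865329257
APPEND 31: p_12 = 31·5032520805978343 + 450696297264012 = 156458841282592645, q_12 = 31·556791865329257 + 49864479795595 = 17310412305002562 → 156458841282592645/17310412305002562
APPEND 15: p_13 = 15·156458841282592645 + 5032520805978343 = 2351915140044868018, q_13 = 15·17310412305002562 + 556791865329257 = 260212976440367687 → 2351915140044868018/260212976440367687
APPEND 48: p_14 = 48·2351915140044868018 + 156458841282592645 = 113048385563436257509, q_14 = 48·260212976440367687 + 17310412305002562 = 12507533281442651538 → 113048385563436257509/12507533281442651538
APPEND 22: p_15 = 22·113048385563436257509 + 2351915140044868018 = 2489416397535642533216, q_15 = 22·12507533281442651538 + 260212976440367687 = 275425945168178701523 → 2489416397535642533216/275425945168178701523
APPEND 13: p_16 = 13·2489416397535642533216 + 113048385563436257509 = 32475461553526789189317, q_16 = 13·275425945168178701523 + 12507533281442651538 = 3593044820467765771337 → 32475461553526789189317/3593044820467765771337
APPEND 50: p_17 = 50·32475461553526789189317 + 2489416397535642533216 = 1626262494073875101999066, q_17 = 50·3593044820467765771337 + 275425945168178701523 = 179927666968556467268373 → 1626262494073875101999066/179927666968556467268373
APPEND 3: p_18 = 3·1626262494073875101999066 + 32475461553526789189317 = 4911262943775152095186515, q_18 = 3·179927666968556467268373 + 3593044820467765771337 = 543376045726137167576456 → 4911262943775152095186515/543376045726137167576456

235/26
9174/1015
5304678/586903
143336629/15858587
5738769838/634930383
34575955657/3825440885
1527080818746/168954329323
74861536074211/8282587577712
156458841282592645/17310412305002562
2351915140044868018/260212976440367687
113048385563436257509/12507533281442651538
2489416397535642533216/275425945168178701523
4911262943775152095186515/543376045726137167576456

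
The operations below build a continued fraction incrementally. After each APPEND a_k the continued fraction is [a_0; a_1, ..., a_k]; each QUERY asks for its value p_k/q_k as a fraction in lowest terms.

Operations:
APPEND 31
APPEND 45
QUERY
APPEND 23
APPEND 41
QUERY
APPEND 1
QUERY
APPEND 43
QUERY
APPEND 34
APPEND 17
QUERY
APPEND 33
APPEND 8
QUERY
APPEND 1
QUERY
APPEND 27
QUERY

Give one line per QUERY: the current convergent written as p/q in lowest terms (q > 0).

APPEND 31: p_0 = 31·1 + 0 = 31, q_0 = 31·0 + 1 = 1 → 31/1
APPEND 45: p_1 = 45·31 + 1 = 1396, q_1 = 45·1 + 0 = 45 → 1396/45
APPEND 23: p_2 = 23·1396 + 31 = 32139, q_2 = 23·45 + 1 = 1036 → 32139/1036
APPEND 41: p_3 = 41·32139 + 1396 = 1319095, q_3 = 41·1036 + 45 = 42521 → 1319095/42521
APPEND 1: p_4 = 1·1319095 + 32139 = 1351234, q_4 = 1·42521 + 1036 = 43557 → 1351234/43557
APPEND 43: p_5 = 43·1351234 + 1319095 = 59422157, q_5 = 43·43557 + 42521 = 1915472 → 59422157/1915472
APPEND 34: p_6 = 34·59422157 + 1351234 = 2021704572, q_6 = 34·1915472 + 43557 = 65169605 → 2021704572/65169605
APPEND 17: p_7 = 17·2021704572 + 59422157 = 34428399881, q_7 = 17·65169605 + 1915472 = 1109798757 → 34428399881/1109798757
APPEND 33: p_8 = 33·34428399881 + 2021704572 = 1138158900645, q_8 = 33·1109798757 + 65169605 = 36688528586 → 1138158900645/36688528586
APPEND 8: p_9 = 8·1138158900645 + 34428399881 = 9139699605041, q_9 = 8·36688528586 + 1109798757 = 294618027445 → 9139699605041/294618027445
APPEND 1: p_10 = 1·9139699605041 + 1138158900645 = 10277858505686, q_10 = 1·294618027445 + 36688528586 = 331306556031 → 10277858505686/331306556031
APPEND 27: p_11 = 27·10277858505686 + 9139699605041 = 286641879258563, q_11 = 27·331306556031 + 294618027445 = 9239895040282 → 286641879258563/9239895040282

1396/45
1319095/42521
1351234/43557
59422157/1915472
34428399881/1109798757
9139699605041/294618027445
10277858505686/331306556031
286641879258563/9239895040282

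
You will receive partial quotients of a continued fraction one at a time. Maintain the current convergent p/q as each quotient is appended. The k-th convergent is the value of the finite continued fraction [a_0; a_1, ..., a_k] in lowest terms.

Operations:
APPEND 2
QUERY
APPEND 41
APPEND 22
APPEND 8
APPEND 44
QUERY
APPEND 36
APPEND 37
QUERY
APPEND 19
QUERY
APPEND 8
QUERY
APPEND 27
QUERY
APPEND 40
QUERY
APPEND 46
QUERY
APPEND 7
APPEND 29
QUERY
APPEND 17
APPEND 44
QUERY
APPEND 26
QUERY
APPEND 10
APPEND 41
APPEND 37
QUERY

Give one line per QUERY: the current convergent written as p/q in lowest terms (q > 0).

APPEND 2: p_0 = 2·1 + 0 = 2, q_0 = 2·0 + 1 = 1 → 2/1
APPEND 41: p_1 = 41·2 + 1 = 83, q_1 = 41·1 + 0 = 41 → 83/41
APPEND 22: p_2 = 22·83 + 2 = 1828, q_2 = 22·41 + 1 = 903 → 1828/903
APPEND 8: p_3 = 8·1828 + 83 = 14707, q_3 = 8·903 + 41 = 7265 → 14707/7265
APPEND 44: p_4 = 44·14707 + 1828 = 648936, q_4 = 44·7265 + 903 = 320563 → 648936/320563
APPEND 36: p_5 = 36·648936 + 14707 = 23376403, q_5 = 36·320563 + 7265 = 11547533 → 23376403/11547533
APPEND 37: p_6 = 37·23376403 + 648936 = 865575847, q_6 = 37·11547533 + 320563 = 427579284 → 865575847/427579284
APPEND 19: p_7 = 19·865575847 + 23376403 = 16469317496, q_7 = 19·427579284 + 11547533 = 8135553929 → 16469317496/8135553929
APPEND 8: p_8 = 8·16469317496 + 865575847 = 132620115815, q_8 = 8·8135553929 + 427579284 = 65512010716 → 132620115815/65512010716
APPEND 27: p_9 = 27·132620115815 + 16469317496 = 3597212444501, q_9 = 27·65512010716 + 8135553929 = 1776959843261 → 3597212444501/1776959843261
APPEND 40: p_10 = 40·3597212444501 + 132620115815 = 144021117895855, q_10 = 40·1776959843261 + 65512010716 = 71143905741156 → 144021117895855/71143905741156
APPEND 46: p_11 = 46·144021117895855 + 3597212444501 = 6628568635653831, q_11 = 46·71143905741156 + 1776959843261 = 3274396623936437 → 6628568635653831/3274396623936437
APPEND 7: p_12 = 7·6628568635653831 + 144021117895855 = 46544001567472672, q_12 = 7·3274396623936437 + 71143905741156 = 22991920273296215 → 46544001567472672/22991920273296215
APPEND 29: p_13 = 29·46544001567472672 + 6628568635653831 = 1356404614092361319, q_13 = 29·22991920273296215 + 3274396623936437 = 670040084549526672 → 1356404614092361319/670040084549526672
APPEND 17: p_14 = 17·1356404614092361319 + 46544001567472672 = 23105422441137615095, q_14 = 17·670040084549526672 + 22991920273296215 = 11413673357615249639 → 23105422441137615095/11413673357615249639
APPEND 44: p_15 = 44·23105422441137615095 + 1356404614092361319 = 1017994992024147425499, q_15 = 44·11413673357615249639 + 670040084549526672 = 502871667819620510788 → 1017994992024147425499/502871667819620510788
APPEND 26: p_16 = 26·1017994992024147425499 + 23105422441137615095 = 26490975215068970678069, q_16 = 26·502871667819620510788 + 11413673357615249639 = 13086077036667748530127 → 26490975215068970678069/13086077036667748530127
APPEND 10: p_17 = 10·26490975215068970678069 + 1017994992024147425499 = 265927747142713854206189, q_17 = 10·13086077036667748530127 + 502871667819620510788 = 131363642034497105812058 → 265927747142713854206189/131363642034497105812058
APPEND 41: p_18 = 41·265927747142713854206189 + 26490975215068970678069 = 10929528608066336993131818, q_18 = 41·131363642034497105812058 + 13086077036667748530127 = 5398995400451049086824505 → 10929528608066336993131818/5398995400451049086824505
APPEND 37: p_19 = 37·10929528608066336993131818 + 265927747142713854206189 = 404658486245597182600083455, q_19 = 37·5398995400451049086824505 + 131363642034497105812058 = 199894193458723313318318743 → 404658486245597182600083455/199894193458723313318318743

2/1
648936/320563
865575847/427579284
16469317496/8135553929
132620115815/65512010716
3597212444501/1776959843261
144021117895855/71143905741156
6628568635653831/3274396623936437
1356404614092361319/670040084549526672
1017994992024147425499/502871667819620510788
26490975215068970678069/13086077036667748530127
404658486245597182600083455/199894193458723313318318743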